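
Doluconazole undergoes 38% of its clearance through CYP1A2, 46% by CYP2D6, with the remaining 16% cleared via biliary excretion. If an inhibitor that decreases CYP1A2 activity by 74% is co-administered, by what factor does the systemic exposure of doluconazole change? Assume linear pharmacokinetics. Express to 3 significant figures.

The CYP1A2 pathway (38% of clearance) falls to 0.26× activity: 0.38 × 0.26 = 0.0988.
CYP2D6 (46%) and the residual 16% are unaffected.
CL_new/CL_old = 0.0988 + 0.46 + 0.16 = 0.7188.
Systemic exposure is inversely proportional to clearance, so the fold-change is 1 / 0.7188 = 1.39.

1.39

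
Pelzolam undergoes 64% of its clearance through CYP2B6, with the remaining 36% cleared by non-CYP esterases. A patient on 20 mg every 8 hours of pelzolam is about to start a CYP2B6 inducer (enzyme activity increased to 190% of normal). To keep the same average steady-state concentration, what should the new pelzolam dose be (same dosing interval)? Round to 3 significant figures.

CYP2B6: 0.64 × 1.9 = 1.216
Other: 0.36 (unchanged)
CL_new/CL_old = 1.216 + 0.36 = 1.576.
Exposure is unchanged when dose changes in proportion to clearance. New dose = 20 mg × 1.576 = 31.5 mg.

31.5 mg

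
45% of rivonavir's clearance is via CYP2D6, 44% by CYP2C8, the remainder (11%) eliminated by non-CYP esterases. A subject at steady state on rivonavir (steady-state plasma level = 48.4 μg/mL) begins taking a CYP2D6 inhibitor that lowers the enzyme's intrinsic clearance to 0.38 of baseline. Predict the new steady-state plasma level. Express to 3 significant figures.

The CYP2D6 pathway (45% of clearance) is reduced to 0.38× activity: 0.45 × 0.38 = 0.171.
CYP2C8 (44%) and the residual 11% are unaffected.
CL_new/CL_old = 0.171 + 0.44 + 0.11 = 0.721.
New steady-state plasma level = baseline ÷ relative clearance = 48.4 / 0.721 = 67.1 μg/mL.

67.1 μg/mL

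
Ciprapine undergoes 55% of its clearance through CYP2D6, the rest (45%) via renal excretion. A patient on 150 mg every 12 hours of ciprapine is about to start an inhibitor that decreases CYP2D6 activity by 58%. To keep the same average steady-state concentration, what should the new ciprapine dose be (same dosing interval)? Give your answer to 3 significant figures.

102 mg

The CYP2D6 pathway (55% of clearance) drops to 0.42× activity: 0.55 × 0.42 = 0.231.
The remaining 45% of clearance is unaffected.
Relative clearance = 0.231 + 0.45 = 0.681.
To maintain the same steady-state level, dose must scale with clearance: new dose = 150 × 0.681 = 102 mg.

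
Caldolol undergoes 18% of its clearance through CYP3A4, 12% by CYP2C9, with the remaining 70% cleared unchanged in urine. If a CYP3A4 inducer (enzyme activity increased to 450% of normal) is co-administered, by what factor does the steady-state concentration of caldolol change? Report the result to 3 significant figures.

0.613

CYP3A4: 0.18 × 4.5 = 0.81
CYP2C9: 0.12 (unchanged)
Other: 0.7 (unchanged)
Relative clearance = 0.81 + 0.12 + 0.7 = 1.63.
Steady-state concentration ratio = CL_old/CL_new = 1 / 1.63 = 0.613.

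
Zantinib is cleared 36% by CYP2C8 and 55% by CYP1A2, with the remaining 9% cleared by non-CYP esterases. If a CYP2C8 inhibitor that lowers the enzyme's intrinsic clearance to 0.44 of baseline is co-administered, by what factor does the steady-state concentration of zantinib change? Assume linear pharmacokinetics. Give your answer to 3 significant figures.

The CYP2C8 pathway (36% of clearance) drops to 0.44× activity: 0.36 × 0.44 = 0.1584.
CYP1A2 (55%) and the residual 9% are unaffected.
CL_new/CL_old = 0.1584 + 0.55 + 0.09 = 0.7984.
Steady-state concentration ratio = CL_old/CL_new = 1 / 0.7984 = 1.25.

1.25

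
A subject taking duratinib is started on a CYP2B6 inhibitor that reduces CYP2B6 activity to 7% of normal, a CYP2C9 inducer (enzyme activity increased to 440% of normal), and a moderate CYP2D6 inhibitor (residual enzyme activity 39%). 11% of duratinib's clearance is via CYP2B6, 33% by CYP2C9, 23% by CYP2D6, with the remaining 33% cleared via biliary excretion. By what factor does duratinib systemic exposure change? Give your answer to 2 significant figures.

0.53

The CYP2B6 pathway (11% of clearance) falls to 0.07× activity: 0.11 × 0.07 = 0.0077.
The CYP2C9 pathway (33% of clearance) rises to 4.4× activity: 0.33 × 4.4 = 1.452.
The CYP2D6 pathway (23% of clearance) drops to 0.39× activity: 0.23 × 0.39 = 0.0897.
Non-CYP routes (33%) are unchanged.
CL_new/CL_old = 0.0077 + 1.452 + 0.0897 + 0.33 = 1.8794.
Net systemic exposure ratio = 1 / 1.8794 = 0.53.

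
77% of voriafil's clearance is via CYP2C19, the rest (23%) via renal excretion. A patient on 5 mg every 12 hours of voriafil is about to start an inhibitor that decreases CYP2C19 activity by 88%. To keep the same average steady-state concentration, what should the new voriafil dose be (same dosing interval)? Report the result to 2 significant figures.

1.6 mg

The CYP2C19 pathway (77% of clearance) drops to 0.12× activity: 0.77 × 0.12 = 0.0924.
The remaining 23% of clearance is unaffected.
New clearance relative to baseline: 0.0924 + 0.23 = 0.3224.
Exposure is unchanged when dose changes in proportion to clearance. New dose = 5 mg × 0.3224 = 1.6 mg.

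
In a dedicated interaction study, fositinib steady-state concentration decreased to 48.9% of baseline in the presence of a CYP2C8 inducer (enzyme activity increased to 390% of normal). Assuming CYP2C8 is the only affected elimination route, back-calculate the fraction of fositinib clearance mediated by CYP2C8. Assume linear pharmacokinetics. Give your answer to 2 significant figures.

Write x for the fraction cleared via CYP2C8. The observed steady-state concentration change means clearance rose to 1/0.489 = 2.045 of baseline.
Setting x·3.9 + (1 − x) = 2.045 and solving: x = (2.045 − 1)/(3.9 − 1) = 0.36.

0.36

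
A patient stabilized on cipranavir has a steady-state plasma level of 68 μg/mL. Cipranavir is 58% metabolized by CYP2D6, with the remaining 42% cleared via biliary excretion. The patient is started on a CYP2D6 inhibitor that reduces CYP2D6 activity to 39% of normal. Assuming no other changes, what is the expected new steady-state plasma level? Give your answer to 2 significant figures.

1.1 × 10² μg/mL

The CYP2D6 pathway (58% of clearance) drops to 0.39× activity: 0.58 × 0.39 = 0.2262.
Non-CYP routes (42%) are unchanged.
CL_new/CL_old = 0.2262 + 0.42 = 0.6462.
Steady-state plasma level ∝ 1/CL, so new value = 68 / 0.6462 = 1.1 × 10² μg/mL.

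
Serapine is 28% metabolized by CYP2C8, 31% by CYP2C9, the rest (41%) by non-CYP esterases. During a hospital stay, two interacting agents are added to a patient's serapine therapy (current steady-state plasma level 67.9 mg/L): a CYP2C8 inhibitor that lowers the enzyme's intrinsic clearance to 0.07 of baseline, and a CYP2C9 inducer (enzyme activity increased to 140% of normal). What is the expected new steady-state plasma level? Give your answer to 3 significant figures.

CYP2C8: 0.28 × 0.07 = 0.0196
CYP2C9: 0.31 × 1.4 = 0.434
Other: 0.41 (unchanged)
Relative clearance = 0.0196 + 0.434 + 0.41 = 0.8636.
New steady-state plasma level = 67.9 / 0.8636 = 78.6 mg/L (concentration scales inversely with clearance).

78.6 mg/L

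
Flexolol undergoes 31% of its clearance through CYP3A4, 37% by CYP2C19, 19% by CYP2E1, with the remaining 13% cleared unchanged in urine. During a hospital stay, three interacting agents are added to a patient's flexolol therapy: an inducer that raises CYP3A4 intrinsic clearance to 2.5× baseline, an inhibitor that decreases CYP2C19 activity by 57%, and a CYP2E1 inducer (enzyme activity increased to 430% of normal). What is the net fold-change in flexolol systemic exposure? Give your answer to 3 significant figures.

0.532

CYP3A4: 0.31 × 2.5 = 0.775
CYP2C19: 0.37 × 0.43 = 0.1591
CYP2E1: 0.19 × 4.3 = 0.817
Other: 0.13 (unchanged)
CL_new/CL_old = 0.775 + 0.1591 + 0.817 + 0.13 = 1.8811.
Net systemic exposure ratio = 1 / 1.8811 = 0.532.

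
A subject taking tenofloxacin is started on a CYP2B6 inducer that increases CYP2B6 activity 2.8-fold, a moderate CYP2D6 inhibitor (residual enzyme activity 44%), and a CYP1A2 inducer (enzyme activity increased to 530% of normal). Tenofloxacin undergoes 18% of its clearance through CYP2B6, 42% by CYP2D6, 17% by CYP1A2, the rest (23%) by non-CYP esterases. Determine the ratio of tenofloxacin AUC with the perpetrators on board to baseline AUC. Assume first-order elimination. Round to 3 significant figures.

The CYP2B6 pathway (18% of clearance) increases to 2.8× activity: 0.18 × 2.8 = 0.504.
The CYP2D6 pathway (42% of clearance) drops to 0.44× activity: 0.42 × 0.44 = 0.1848.
The CYP1A2 pathway (17% of clearance) rises to 5.3× activity: 0.17 × 5.3 = 0.901.
The remaining 23% of clearance is unaffected.
New clearance relative to baseline: 0.504 + 0.1848 + 0.901 + 0.23 = 1.8198.
AUC ∝ 1/CL: fold-change = 1 / 1.8198 = 0.550.

0.550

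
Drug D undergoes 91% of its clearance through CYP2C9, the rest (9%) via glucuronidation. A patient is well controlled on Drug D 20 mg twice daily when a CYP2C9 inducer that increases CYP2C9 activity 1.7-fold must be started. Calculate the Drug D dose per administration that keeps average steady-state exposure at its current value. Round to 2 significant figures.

33 mg

The CYP2C9 pathway (91% of clearance) rises to 1.7× activity: 0.91 × 1.7 = 1.547.
The remaining 9% of clearance is unaffected.
Relative clearance = 1.547 + 0.09 = 1.637.
Exposure is unchanged when dose changes in proportion to clearance. New dose = 20 mg × 1.637 = 33 mg.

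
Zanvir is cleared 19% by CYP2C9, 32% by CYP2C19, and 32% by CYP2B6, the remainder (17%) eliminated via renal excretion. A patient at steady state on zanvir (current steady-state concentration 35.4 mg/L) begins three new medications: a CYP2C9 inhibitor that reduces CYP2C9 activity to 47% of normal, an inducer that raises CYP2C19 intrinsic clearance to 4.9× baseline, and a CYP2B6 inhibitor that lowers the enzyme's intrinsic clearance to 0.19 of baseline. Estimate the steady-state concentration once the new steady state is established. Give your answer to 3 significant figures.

18.7 mg/L

The CYP2C9 pathway (19% of clearance) falls to 0.47× activity: 0.19 × 0.47 = 0.0893.
The CYP2C19 pathway (32% of clearance) rises to 4.9× activity: 0.32 × 4.9 = 1.568.
The CYP2B6 pathway (32% of clearance) is reduced to 0.19× activity: 0.32 × 0.19 = 0.0608.
The remaining 17% of clearance is unaffected.
Relative clearance = 0.0893 + 1.568 + 0.0608 + 0.17 = 1.8881.
Dividing the baseline by the relative clearance: 35.4 / 1.8881 = 18.7 mg/L.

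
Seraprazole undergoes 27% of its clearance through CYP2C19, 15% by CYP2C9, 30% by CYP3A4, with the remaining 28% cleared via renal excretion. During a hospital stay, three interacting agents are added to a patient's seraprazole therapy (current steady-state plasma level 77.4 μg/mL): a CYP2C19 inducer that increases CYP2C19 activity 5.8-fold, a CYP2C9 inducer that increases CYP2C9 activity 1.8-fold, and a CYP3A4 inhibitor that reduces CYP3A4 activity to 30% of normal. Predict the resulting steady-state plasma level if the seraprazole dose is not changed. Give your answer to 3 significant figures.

35.1 μg/mL

The CYP2C19 pathway (27% of clearance) increases to 5.8× activity: 0.27 × 5.8 = 1.566.
The CYP2C9 pathway (15% of clearance) rises to 1.8× activity: 0.15 × 1.8 = 0.27.
The CYP3A4 pathway (30% of clearance) falls to 0.3× activity: 0.3 × 0.3 = 0.09.
Non-CYP routes (28%) are unchanged.
New clearance relative to baseline: 1.566 + 0.27 + 0.09 + 0.28 = 2.206.
New steady-state plasma level = 77.4 / 2.206 = 35.1 μg/mL (concentration scales inversely with clearance).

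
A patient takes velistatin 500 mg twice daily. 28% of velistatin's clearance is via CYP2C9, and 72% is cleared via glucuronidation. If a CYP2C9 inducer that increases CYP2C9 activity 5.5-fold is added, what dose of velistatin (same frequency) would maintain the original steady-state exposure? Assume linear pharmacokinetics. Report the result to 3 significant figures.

1.13 × 10³ mg

CYP2C9: 0.28 × 5.5 = 1.54
Other: 0.72 (unchanged)
New clearance relative to baseline: 1.54 + 0.72 = 2.26.
Exposure is unchanged when dose changes in proportion to clearance. New dose = 500 mg × 2.26 = 1.13 × 10³ mg.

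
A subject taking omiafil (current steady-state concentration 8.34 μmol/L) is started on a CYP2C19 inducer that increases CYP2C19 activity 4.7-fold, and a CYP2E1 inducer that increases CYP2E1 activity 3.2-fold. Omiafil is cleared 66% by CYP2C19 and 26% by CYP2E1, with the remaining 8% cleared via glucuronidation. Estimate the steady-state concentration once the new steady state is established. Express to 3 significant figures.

CYP2C19: 0.66 × 4.7 = 3.102
CYP2E1: 0.26 × 3.2 = 0.832
Other: 0.08 (unchanged)
Relative clearance = 3.102 + 0.832 + 0.08 = 4.014.
Dividing the baseline by the relative clearance: 8.34 / 4.014 = 2.08 μmol/L.

2.08 μmol/L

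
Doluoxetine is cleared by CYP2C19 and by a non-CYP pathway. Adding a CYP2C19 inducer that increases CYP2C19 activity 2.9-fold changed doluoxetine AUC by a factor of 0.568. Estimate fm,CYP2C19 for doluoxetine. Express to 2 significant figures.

0.40

Write x for the fraction cleared via CYP2C19. The observed AUC change means clearance rose to 1/0.568 = 1.761 of baseline.
Only the CYP2C19 route changed, so 1.761 = x·2.9 + (1 − x), giving x = 0.40.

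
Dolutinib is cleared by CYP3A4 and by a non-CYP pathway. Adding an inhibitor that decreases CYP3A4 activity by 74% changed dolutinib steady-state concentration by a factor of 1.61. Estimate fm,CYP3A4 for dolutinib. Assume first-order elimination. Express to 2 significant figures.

CL'/CL = 1 / 1.61 = 0.6211
0.26·fm + (1 − fm) = 0.6211
fm = (0.6211 − 1) / (0.26 − 1) = 0.51

0.51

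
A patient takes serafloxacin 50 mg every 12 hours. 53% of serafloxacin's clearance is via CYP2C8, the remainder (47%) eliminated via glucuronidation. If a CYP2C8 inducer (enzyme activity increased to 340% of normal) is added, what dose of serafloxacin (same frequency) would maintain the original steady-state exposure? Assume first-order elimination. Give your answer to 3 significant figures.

114 mg

CYP2C8: 0.53 × 3.4 = 1.802
Other: 0.47 (unchanged)
CL_new/CL_old = 1.802 + 0.47 = 2.272.
To maintain the same steady-state level, dose must scale with clearance: new dose = 50 × 2.272 = 114 mg.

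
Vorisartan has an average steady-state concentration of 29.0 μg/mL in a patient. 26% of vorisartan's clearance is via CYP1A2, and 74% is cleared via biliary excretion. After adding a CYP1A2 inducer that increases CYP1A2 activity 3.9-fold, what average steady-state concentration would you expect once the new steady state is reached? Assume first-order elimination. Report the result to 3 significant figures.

16.5 μg/mL

The CYP1A2 pathway (26% of clearance) rises to 3.9× activity: 0.26 × 3.9 = 1.014.
The remaining 74% of clearance is unaffected.
Relative clearance = 1.014 + 0.74 = 1.754.
Average steady-state concentration ∝ 1/CL, so new value = 29.0 / 1.754 = 16.5 μg/mL.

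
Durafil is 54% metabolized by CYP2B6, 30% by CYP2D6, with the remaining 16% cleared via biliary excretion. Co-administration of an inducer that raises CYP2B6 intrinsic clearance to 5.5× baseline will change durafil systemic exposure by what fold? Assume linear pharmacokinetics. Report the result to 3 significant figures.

CYP2B6: 0.54 × 5.5 = 2.97
CYP2D6: 0.3 (unchanged)
Other: 0.16 (unchanged)
New clearance relative to baseline: 2.97 + 0.3 + 0.16 = 3.43.
Since systemic exposure ∝ 1/CL, the ratio is 1 / 3.43 = 0.292.

0.292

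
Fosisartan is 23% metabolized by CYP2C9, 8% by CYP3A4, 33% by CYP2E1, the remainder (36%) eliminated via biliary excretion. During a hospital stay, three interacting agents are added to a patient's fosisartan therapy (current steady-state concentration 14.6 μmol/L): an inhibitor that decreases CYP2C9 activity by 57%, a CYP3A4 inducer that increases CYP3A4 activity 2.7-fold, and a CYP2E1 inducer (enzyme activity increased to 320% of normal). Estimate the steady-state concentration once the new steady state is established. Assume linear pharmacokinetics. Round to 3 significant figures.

8.43 μmol/L

The CYP2C9 pathway (23% of clearance) falls to 0.43× activity: 0.23 × 0.43 = 0.0989.
The CYP3A4 pathway (8% of clearance) rises to 2.7× activity: 0.08 × 2.7 = 0.216.
The CYP2E1 pathway (33% of clearance) rises to 3.2× activity: 0.33 × 3.2 = 1.056.
The remaining 36% of clearance is unaffected.
Relative clearance = 0.0989 + 0.216 + 1.056 + 0.36 = 1.7309.
Dividing the baseline by the relative clearance: 14.6 / 1.7309 = 8.43 μmol/L.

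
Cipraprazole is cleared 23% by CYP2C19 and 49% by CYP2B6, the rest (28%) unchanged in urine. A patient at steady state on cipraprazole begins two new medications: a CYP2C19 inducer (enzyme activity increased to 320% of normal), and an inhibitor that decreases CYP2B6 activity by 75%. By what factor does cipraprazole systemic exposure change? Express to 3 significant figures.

0.878

The CYP2C19 pathway (23% of clearance) increases to 3.2× activity: 0.23 × 3.2 = 0.736.
The CYP2B6 pathway (49% of clearance) is reduced to 0.25× activity: 0.49 × 0.25 = 0.1225.
Non-CYP routes (28%) are unchanged.
New clearance relative to baseline: 0.736 + 0.1225 + 0.28 = 1.1385.
Systemic exposure ∝ 1/CL: fold-change = 1 / 1.1385 = 0.878.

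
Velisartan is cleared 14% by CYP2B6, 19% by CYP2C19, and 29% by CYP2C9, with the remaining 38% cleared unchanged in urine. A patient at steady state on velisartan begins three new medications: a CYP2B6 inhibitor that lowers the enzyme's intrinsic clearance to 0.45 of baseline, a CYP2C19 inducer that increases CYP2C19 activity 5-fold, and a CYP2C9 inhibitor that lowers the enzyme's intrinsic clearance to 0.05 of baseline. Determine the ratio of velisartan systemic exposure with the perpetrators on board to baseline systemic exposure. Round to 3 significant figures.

0.710

CYP2B6: 0.14 × 0.45 = 0.063
CYP2C19: 0.19 × 5 = 0.95
CYP2C9: 0.29 × 0.05 = 0.0145
Other: 0.38 (unchanged)
New clearance relative to baseline: 0.063 + 0.95 + 0.0145 + 0.38 = 1.4075.
Because systemic exposure varies inversely with clearance, the combined effect is 1 / 1.4075 = 0.710.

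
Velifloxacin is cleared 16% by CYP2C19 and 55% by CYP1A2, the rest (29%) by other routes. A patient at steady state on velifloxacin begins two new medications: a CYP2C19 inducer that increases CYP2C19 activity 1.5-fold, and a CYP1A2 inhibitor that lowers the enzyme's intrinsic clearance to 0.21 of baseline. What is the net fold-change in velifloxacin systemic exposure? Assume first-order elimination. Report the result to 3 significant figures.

CYP2C19: 0.16 × 1.5 = 0.24
CYP1A2: 0.55 × 0.21 = 0.1155
Other: 0.29 (unchanged)
Relative clearance = 0.24 + 0.1155 + 0.29 = 0.6455.
Net systemic exposure ratio = 1 / 0.6455 = 1.55.

1.55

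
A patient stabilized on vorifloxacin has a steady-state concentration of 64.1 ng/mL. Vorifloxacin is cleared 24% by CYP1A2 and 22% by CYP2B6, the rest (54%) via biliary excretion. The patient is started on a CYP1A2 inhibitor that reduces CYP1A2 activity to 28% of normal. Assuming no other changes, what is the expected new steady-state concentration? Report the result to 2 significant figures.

The CYP1A2 pathway (24% of clearance) is reduced to 0.28× activity: 0.24 × 0.28 = 0.0672.
CYP2B6 (22%) and the residual 54% are unaffected.
Relative clearance = 0.0672 + 0.22 + 0.54 = 0.8272.
With dosing unchanged, steady-state concentration scales as 1/CL: 64.1 / 0.8272 = 77 ng/mL.

77 ng/mL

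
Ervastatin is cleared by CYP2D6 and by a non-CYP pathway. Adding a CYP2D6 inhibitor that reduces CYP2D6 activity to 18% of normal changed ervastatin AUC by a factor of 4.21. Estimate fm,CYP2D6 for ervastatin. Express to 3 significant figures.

CL'/CL = 1 / 4.21 = 0.2375
0.18·fm + (1 − fm) = 0.2375
fm = (0.2375 − 1) / (0.18 − 1) = 0.930

0.930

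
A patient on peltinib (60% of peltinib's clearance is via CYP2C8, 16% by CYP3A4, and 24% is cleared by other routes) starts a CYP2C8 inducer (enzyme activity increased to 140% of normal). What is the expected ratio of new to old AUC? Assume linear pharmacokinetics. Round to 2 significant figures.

0.81

The CYP2C8 pathway (60% of clearance) rises to 1.4× activity: 0.6 × 1.4 = 0.84.
CYP3A4 (16%) and the residual 24% are unaffected.
Relative clearance = 0.84 + 0.16 + 0.24 = 1.24.
Since AUC ∝ 1/CL, the ratio is 1 / 1.24 = 0.81.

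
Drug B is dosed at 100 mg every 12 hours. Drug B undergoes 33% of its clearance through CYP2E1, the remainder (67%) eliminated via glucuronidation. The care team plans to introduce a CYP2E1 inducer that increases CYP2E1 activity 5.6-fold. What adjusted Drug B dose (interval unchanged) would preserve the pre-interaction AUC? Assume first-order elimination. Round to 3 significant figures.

CYP2E1: 0.33 × 5.6 = 1.848
Other: 0.67 (unchanged)
CL_new/CL_old = 1.848 + 0.67 = 2.518.
Exposure is unchanged when dose changes in proportion to clearance. New dose = 100 mg × 2.518 = 252 mg.

252 mg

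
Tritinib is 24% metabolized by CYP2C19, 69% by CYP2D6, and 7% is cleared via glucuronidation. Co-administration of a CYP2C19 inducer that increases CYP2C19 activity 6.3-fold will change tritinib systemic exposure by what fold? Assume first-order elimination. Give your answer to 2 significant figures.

The CYP2C19 pathway (24% of clearance) is boosted to 6.3× activity: 0.24 × 6.3 = 1.512.
CYP2D6 (69%) and the residual 7% are unaffected.
Relative clearance = 1.512 + 0.69 + 0.07 = 2.272.
Systemic exposure is inversely proportional to clearance, so the fold-change is 1 / 2.272 = 0.44.

0.44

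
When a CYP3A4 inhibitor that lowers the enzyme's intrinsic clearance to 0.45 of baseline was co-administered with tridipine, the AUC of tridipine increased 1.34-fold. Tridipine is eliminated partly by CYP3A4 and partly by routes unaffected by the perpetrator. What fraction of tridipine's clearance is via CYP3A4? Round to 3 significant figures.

0.461

Let fm be the CYP3A4 fraction. New clearance relative to baseline = fm × 0.45 + (1 − fm).
AUC ratio = 1 / (new CL fraction), so new CL fraction = 1 / 1.34 = 0.7463.
fm × 0.45 + 1 − fm = 0.7463  ⇒  fm × (0.45 − 1) = −0.2537  ⇒  fm = 0.461.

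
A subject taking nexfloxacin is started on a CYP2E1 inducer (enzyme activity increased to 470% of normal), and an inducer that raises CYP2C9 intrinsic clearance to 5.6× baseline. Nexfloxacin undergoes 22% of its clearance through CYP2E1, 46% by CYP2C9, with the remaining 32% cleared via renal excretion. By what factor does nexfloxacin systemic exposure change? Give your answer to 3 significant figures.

The CYP2E1 pathway (22% of clearance) rises to 4.7× activity: 0.22 × 4.7 = 1.034.
The CYP2C9 pathway (46% of clearance) is boosted to 5.6× activity: 0.46 × 5.6 = 2.576.
The remaining 32% of clearance is unaffected.
New clearance relative to baseline: 1.034 + 2.576 + 0.32 = 3.93.
Systemic exposure ∝ 1/CL: fold-change = 1 / 3.93 = 0.254.

0.254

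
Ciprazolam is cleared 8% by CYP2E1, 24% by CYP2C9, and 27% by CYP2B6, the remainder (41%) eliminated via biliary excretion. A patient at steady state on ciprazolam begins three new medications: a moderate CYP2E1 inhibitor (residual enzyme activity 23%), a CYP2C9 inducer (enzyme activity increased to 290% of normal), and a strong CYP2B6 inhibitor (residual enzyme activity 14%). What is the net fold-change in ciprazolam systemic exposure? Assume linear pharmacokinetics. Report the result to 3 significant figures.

The CYP2E1 pathway (8% of clearance) falls to 0.23× activity: 0.08 × 0.23 = 0.0184.
The CYP2C9 pathway (24% of clearance) rises to 2.9× activity: 0.24 × 2.9 = 0.696.
The CYP2B6 pathway (27% of clearance) drops to 0.14× activity: 0.27 × 0.14 = 0.0378.
Non-CYP routes (41%) are unchanged.
CL_new/CL_old = 0.0184 + 0.696 + 0.0378 + 0.41 = 1.1622.
Net systemic exposure ratio = 1 / 1.1622 = 0.860.

0.860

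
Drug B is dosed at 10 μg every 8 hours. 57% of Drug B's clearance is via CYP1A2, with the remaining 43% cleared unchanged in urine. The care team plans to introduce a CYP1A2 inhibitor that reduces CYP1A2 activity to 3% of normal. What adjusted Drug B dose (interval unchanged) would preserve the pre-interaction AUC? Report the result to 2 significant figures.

4.5 μg

The CYP1A2 pathway (57% of clearance) is reduced to 0.03× activity: 0.57 × 0.03 = 0.0171.
The remaining 43% of clearance is unaffected.
CL_new/CL_old = 0.0171 + 0.43 = 0.4471.
To maintain the same steady-state level, dose must scale with clearance: new dose = 10 × 0.4471 = 4.5 μg.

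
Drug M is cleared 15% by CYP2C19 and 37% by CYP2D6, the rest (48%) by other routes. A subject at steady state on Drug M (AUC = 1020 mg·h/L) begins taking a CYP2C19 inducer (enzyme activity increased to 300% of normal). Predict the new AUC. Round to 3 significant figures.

785 mg·h/L

The CYP2C19 pathway (15% of clearance) rises to 3× activity: 0.15 × 3 = 0.45.
CYP2D6 (37%) and the residual 48% are unaffected.
Relative clearance = 0.45 + 0.37 + 0.48 = 1.3.
With dosing unchanged, AUC scales as 1/CL: 1020 / 1.3 = 785 mg·h/L.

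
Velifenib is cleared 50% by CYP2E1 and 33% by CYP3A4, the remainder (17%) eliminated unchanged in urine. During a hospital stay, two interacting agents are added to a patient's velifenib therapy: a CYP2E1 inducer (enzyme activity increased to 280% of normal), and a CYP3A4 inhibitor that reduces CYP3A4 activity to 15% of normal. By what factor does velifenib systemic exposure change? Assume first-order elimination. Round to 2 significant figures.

The CYP2E1 pathway (50% of clearance) increases to 2.8× activity: 0.5 × 2.8 = 1.4.
The CYP3A4 pathway (33% of clearance) drops to 0.15× activity: 0.33 × 0.15 = 0.0495.
Non-CYP routes (17%) are unchanged.
New clearance relative to baseline: 1.4 + 0.0495 + 0.17 = 1.6195.
Net systemic exposure ratio = 1 / 1.6195 = 0.62.

0.62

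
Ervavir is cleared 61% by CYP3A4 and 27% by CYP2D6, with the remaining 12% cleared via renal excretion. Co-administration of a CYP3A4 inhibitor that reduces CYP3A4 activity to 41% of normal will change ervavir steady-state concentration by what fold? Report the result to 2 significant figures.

1.6

CYP3A4: 0.61 × 0.41 = 0.2501
CYP2D6: 0.27 (unchanged)
Other: 0.12 (unchanged)
Relative clearance = 0.2501 + 0.27 + 0.12 = 0.6401.
Steady-state concentration is inversely proportional to clearance, so the fold-change is 1 / 0.6401 = 1.6.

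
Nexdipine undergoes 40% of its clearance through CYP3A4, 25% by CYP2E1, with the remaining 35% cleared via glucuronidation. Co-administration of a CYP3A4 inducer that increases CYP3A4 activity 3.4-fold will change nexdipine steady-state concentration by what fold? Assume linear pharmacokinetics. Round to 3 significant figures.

The CYP3A4 pathway (40% of clearance) rises to 3.4× activity: 0.4 × 3.4 = 1.36.
CYP2E1 (25%) and the residual 35% are unaffected.
CL_new/CL_old = 1.36 + 0.25 + 0.35 = 1.96.
Steady-state concentration is inversely proportional to clearance, so the fold-change is 1 / 1.96 = 0.510.

0.510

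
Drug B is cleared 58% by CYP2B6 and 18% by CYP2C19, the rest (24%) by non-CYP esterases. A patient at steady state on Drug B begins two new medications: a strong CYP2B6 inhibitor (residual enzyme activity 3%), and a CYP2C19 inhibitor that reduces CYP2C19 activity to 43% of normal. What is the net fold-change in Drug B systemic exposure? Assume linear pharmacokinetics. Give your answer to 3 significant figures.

2.99

The CYP2B6 pathway (58% of clearance) falls to 0.03× activity: 0.58 × 0.03 = 0.0174.
The CYP2C19 pathway (18% of clearance) is reduced to 0.43× activity: 0.18 × 0.43 = 0.0774.
The remaining 24% of clearance is unaffected.
New clearance relative to baseline: 0.0174 + 0.0774 + 0.24 = 0.3348.
Systemic exposure ∝ 1/CL: fold-change = 1 / 0.3348 = 2.99.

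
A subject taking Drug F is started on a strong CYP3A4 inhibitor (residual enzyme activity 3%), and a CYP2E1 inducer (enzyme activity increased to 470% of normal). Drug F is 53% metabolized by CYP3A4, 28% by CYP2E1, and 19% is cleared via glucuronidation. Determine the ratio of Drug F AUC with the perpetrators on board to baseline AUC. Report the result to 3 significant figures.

0.657

The CYP3A4 pathway (53% of clearance) falls to 0.03× activity: 0.53 × 0.03 = 0.0159.
The CYP2E1 pathway (28% of clearance) rises to 4.7× activity: 0.28 × 4.7 = 1.316.
The remaining 19% of clearance is unaffected.
CL_new/CL_old = 0.0159 + 1.316 + 0.19 = 1.5219.
Net AUC ratio = 1 / 1.5219 = 0.657.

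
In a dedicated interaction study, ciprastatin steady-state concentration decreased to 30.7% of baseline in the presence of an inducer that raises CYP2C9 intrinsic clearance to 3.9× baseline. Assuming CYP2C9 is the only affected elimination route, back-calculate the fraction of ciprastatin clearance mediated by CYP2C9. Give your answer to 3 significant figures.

0.778

Write x for the fraction cleared via CYP2C9. The observed steady-state concentration change means clearance rose to 1/0.307 = 3.257 of baseline.
Setting x·3.9 + (1 − x) = 3.257 and solving: x = (3.257 − 1)/(3.9 − 1) = 0.778.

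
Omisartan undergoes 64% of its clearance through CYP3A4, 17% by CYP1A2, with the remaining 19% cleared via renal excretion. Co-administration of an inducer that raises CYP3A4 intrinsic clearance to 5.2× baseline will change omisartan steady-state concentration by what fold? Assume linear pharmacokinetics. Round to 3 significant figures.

The CYP3A4 pathway (64% of clearance) rises to 5.2× activity: 0.64 × 5.2 = 3.328.
CYP1A2 (17%) and the residual 19% are unaffected.
Relative clearance = 3.328 + 0.17 + 0.19 = 3.688.
Steady-state concentration is inversely proportional to clearance, so the fold-change is 1 / 3.688 = 0.271.

0.271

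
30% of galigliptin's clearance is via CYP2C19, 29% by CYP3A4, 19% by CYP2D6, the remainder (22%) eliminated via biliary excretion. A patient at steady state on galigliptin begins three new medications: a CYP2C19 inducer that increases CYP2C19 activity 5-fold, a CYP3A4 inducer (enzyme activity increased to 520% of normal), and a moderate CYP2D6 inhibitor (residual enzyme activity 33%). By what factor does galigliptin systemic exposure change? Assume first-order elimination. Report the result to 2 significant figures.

0.30

CYP2C19: 0.3 × 5 = 1.5
CYP3A4: 0.29 × 5.2 = 1.508
CYP2D6: 0.19 × 0.33 = 0.0627
Other: 0.22 (unchanged)
Relative clearance = 1.5 + 1.508 + 0.0627 + 0.22 = 3.2907.
Systemic exposure ∝ 1/CL: fold-change = 1 / 3.2907 = 0.30.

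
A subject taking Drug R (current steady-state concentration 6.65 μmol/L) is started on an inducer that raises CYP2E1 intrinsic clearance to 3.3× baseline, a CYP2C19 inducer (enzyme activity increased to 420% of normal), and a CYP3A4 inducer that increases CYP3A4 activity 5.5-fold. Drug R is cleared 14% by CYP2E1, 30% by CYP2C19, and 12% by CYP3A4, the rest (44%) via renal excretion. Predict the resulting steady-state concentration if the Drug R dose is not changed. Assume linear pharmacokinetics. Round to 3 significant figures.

The CYP2E1 pathway (14% of clearance) rises to 3.3× activity: 0.14 × 3.3 = 0.462.
The CYP2C19 pathway (30% of clearance) rises to 4.2× activity: 0.3 × 4.2 = 1.26.
The CYP3A4 pathway (12% of clearance) is boosted to 5.5× activity: 0.12 × 5.5 = 0.66.
Non-CYP routes (44%) are unchanged.
Relative clearance = 0.462 + 1.26 + 0.66 + 0.44 = 2.822.
New steady-state concentration = 6.65 / 2.822 = 2.36 μmol/L (concentration scales inversely with clearance).

2.36 μmol/L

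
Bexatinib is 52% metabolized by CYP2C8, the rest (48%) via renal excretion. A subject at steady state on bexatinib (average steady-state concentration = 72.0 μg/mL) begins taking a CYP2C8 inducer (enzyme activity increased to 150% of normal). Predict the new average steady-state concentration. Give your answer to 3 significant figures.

57.1 μg/mL

The CYP2C8 pathway (52% of clearance) rises to 1.5× activity: 0.52 × 1.5 = 0.78.
The remaining 48% of clearance is unaffected.
New clearance relative to baseline: 0.78 + 0.48 = 1.26.
Average steady-state concentration ∝ 1/CL, so new value = 72.0 / 1.26 = 57.1 μg/mL.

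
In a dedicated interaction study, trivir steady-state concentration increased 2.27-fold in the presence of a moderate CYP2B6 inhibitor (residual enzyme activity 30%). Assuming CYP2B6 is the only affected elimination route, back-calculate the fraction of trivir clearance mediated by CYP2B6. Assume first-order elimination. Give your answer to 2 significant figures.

Call the CYP2B6 fraction fm. After the interaction, CL_new/CL_old = fm × 0.3 + (1 − fm).
Steady-state concentration ratio = 1 / (new CL fraction), so new CL fraction = 1 / 2.27 = 0.4405.
fm × 0.3 + 1 − fm = 0.4405  ⇒  fm × (0.3 − 1) = −0.5595  ⇒  fm = 0.80.

0.80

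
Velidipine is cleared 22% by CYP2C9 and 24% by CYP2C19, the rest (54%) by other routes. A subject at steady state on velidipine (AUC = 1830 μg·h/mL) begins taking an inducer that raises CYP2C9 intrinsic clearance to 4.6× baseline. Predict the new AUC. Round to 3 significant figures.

The CYP2C9 pathway (22% of clearance) rises to 4.6× activity: 0.22 × 4.6 = 1.012.
CYP2C19 (24%) and the residual 54% are unaffected.
CL_new/CL_old = 1.012 + 0.24 + 0.54 = 1.792.
AUC ∝ 1/CL, so new value = 1830 / 1.792 = 1.02 × 10³ μg·h/mL.

1.02 × 10³ μg·h/mL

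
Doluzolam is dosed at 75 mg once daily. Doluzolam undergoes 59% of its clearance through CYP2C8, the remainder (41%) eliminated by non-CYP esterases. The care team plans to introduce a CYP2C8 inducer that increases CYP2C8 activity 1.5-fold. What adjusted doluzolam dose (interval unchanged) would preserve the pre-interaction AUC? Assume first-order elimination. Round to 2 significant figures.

The CYP2C8 pathway (59% of clearance) increases to 1.5× activity: 0.59 × 1.5 = 0.885.
The remaining 41% of clearance is unaffected.
CL_new/CL_old = 0.885 + 0.41 = 1.295.
Exposure is unchanged when dose changes in proportion to clearance. New dose = 75 mg × 1.295 = 97 mg.

97 mg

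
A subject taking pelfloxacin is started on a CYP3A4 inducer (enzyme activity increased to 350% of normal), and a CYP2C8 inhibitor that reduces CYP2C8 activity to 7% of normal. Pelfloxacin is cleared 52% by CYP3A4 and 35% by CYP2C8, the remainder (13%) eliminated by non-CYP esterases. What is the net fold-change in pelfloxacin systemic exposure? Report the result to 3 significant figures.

0.506

The CYP3A4 pathway (52% of clearance) increases to 3.5× activity: 0.52 × 3.5 = 1.82.
The CYP2C8 pathway (35% of clearance) falls to 0.07× activity: 0.35 × 0.07 = 0.0245.
The remaining 13% of clearance is unaffected.
CL_new/CL_old = 1.82 + 0.0245 + 0.13 = 1.9745.
Because systemic exposure varies inversely with clearance, the combined effect is 1 / 1.9745 = 0.506.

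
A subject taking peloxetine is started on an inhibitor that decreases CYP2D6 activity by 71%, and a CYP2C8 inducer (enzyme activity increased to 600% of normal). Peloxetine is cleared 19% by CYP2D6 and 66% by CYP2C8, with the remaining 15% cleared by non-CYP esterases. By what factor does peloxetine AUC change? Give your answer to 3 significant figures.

0.240

CYP2D6: 0.19 × 0.29 = 0.0551
CYP2C8: 0.66 × 6 = 3.96
Other: 0.15 (unchanged)
New clearance relative to baseline: 0.0551 + 3.96 + 0.15 = 4.1651.
Net AUC ratio = 1 / 4.1651 = 0.240.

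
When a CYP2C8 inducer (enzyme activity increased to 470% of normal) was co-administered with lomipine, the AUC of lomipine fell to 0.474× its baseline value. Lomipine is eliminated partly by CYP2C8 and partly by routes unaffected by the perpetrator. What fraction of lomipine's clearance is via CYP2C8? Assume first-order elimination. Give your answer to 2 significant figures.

Write x for the fraction cleared via CYP2C8. The observed AUC change means clearance rose to 1/0.474 = 2.11 of baseline.
Setting x·4.7 + (1 − x) = 2.11 and solving: x = (2.11 − 1)/(4.7 − 1) = 0.30.

0.30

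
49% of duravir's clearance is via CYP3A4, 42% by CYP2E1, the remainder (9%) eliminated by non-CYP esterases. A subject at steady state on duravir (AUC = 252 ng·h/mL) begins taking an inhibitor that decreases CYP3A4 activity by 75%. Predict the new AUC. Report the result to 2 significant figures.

4.0 × 10² ng·h/mL

The CYP3A4 pathway (49% of clearance) falls to 0.25× activity: 0.49 × 0.25 = 0.1225.
CYP2E1 (42%) and the residual 9% are unaffected.
Relative clearance = 0.1225 + 0.42 + 0.09 = 0.6325.
With dosing unchanged, AUC scales as 1/CL: 252 / 0.6325 = 4.0 × 10² ng·h/mL.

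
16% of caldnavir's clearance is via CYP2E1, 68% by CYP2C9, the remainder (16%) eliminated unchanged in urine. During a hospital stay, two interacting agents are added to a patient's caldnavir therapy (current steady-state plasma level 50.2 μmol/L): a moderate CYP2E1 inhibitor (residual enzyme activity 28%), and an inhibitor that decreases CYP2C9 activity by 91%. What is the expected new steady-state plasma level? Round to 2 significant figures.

1.9 × 10² μmol/L

CYP2E1: 0.16 × 0.28 = 0.0448
CYP2C9: 0.68 × 0.09 = 0.0612
Other: 0.16 (unchanged)
CL_new/CL_old = 0.0448 + 0.0612 + 0.16 = 0.266.
Steady-state plasma level ∝ 1/CL: new value = 50.2 / 0.266 = 1.9 × 10² μmol/L.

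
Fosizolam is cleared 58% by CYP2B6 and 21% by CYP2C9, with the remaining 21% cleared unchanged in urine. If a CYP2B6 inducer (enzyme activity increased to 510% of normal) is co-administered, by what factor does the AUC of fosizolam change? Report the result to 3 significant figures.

The CYP2B6 pathway (58% of clearance) increases to 5.1× activity: 0.58 × 5.1 = 2.958.
CYP2C9 (21%) and the residual 21% are unaffected.
CL_new/CL_old = 2.958 + 0.21 + 0.21 = 3.378.
Since AUC ∝ 1/CL, the ratio is 1 / 3.378 = 0.296.

0.296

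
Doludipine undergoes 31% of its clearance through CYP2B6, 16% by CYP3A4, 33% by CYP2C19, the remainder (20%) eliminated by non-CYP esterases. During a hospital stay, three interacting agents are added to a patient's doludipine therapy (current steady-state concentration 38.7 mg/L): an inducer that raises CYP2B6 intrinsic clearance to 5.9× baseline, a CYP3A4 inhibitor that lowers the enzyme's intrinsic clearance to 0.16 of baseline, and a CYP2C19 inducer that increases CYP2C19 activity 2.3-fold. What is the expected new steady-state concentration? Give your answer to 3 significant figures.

13.8 mg/L

The CYP2B6 pathway (31% of clearance) increases to 5.9× activity: 0.31 × 5.9 = 1.829.
The CYP3A4 pathway (16% of clearance) is reduced to 0.16× activity: 0.16 × 0.16 = 0.0256.
The CYP2C19 pathway (33% of clearance) is boosted to 2.3× activity: 0.33 × 2.3 = 0.759.
The remaining 20% of clearance is unaffected.
CL_new/CL_old = 1.829 + 0.0256 + 0.759 + 0.2 = 2.8136.
New steady-state concentration = 38.7 / 2.8136 = 13.8 mg/L (concentration scales inversely with clearance).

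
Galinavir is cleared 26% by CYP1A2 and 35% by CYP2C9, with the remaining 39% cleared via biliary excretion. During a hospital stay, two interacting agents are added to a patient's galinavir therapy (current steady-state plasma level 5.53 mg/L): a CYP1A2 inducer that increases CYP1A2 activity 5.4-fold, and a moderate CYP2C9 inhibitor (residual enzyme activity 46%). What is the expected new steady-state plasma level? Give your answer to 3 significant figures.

The CYP1A2 pathway (26% of clearance) is boosted to 5.4× activity: 0.26 × 5.4 = 1.404.
The CYP2C9 pathway (35% of clearance) drops to 0.46× activity: 0.35 × 0.46 = 0.161.
Non-CYP routes (39%) are unchanged.
Relative clearance = 1.404 + 0.161 + 0.39 = 1.955.
Dividing the baseline by the relative clearance: 5.53 / 1.955 = 2.83 mg/L.

2.83 mg/L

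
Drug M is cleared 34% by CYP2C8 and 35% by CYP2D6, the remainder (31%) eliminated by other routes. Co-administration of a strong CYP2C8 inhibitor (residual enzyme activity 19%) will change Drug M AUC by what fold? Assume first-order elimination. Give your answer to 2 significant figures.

CYP2C8: 0.34 × 0.19 = 0.0646
CYP2D6: 0.35 (unchanged)
Other: 0.31 (unchanged)
Relative clearance = 0.0646 + 0.35 + 0.31 = 0.7246.
AUC ratio = CL_old/CL_new = 1 / 0.7246 = 1.4.

1.4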